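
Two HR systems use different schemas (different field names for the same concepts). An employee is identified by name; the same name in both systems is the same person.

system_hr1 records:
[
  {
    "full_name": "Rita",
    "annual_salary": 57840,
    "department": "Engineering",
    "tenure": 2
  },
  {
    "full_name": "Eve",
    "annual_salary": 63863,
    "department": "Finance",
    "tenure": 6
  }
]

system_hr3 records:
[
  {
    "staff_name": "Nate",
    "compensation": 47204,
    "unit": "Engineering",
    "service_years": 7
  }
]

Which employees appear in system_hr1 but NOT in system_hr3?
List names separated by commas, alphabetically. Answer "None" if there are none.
Eve, Rita

Schema mapping: "full_name" (system_hr1) = "staff_name" (system_hr3) = employee name

Names in system_hr1: ['Eve', 'Rita']
Names in system_hr3: ['Nate']

In system_hr1 but not system_hr3: ['Eve', 'Rita']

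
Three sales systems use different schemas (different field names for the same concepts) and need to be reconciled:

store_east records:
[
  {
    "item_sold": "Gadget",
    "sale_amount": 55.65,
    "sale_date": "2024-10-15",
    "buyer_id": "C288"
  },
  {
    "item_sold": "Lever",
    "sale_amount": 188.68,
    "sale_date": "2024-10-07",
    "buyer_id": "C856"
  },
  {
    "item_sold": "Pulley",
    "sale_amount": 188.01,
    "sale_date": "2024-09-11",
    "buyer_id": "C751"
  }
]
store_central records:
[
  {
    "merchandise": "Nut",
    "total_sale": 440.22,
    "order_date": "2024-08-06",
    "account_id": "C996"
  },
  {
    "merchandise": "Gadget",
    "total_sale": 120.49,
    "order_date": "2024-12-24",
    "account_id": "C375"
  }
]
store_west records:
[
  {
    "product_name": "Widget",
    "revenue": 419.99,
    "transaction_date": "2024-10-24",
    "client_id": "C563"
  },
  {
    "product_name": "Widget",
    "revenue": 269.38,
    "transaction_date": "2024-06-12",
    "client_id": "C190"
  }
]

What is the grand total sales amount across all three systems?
1682.42

Schema reconciliation - all amount fields map to sale amount:

store_east (sale_amount): 432.34
store_central (total_sale): 560.71
store_west (revenue): 689.37

Grand total: 1682.42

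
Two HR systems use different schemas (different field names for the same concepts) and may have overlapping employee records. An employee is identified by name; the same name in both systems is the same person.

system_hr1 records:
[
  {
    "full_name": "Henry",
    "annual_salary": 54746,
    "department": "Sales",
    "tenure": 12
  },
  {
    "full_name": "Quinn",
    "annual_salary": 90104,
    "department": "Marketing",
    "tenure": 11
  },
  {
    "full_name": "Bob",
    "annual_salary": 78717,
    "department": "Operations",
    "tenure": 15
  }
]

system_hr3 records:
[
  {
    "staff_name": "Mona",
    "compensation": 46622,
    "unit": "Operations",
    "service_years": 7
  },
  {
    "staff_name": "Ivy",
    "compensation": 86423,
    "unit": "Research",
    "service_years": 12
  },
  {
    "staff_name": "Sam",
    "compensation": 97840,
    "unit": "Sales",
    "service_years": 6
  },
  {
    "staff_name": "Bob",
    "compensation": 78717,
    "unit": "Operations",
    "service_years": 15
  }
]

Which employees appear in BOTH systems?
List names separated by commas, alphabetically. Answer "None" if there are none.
Bob

Schema mapping: "full_name" (system_hr1) = "staff_name" (system_hr3) = employee name

Names in system_hr1: ['Bob', 'Henry', 'Quinn']
Names in system_hr3: ['Bob', 'Ivy', 'Mona', 'Sam']

Intersection: ['Bob']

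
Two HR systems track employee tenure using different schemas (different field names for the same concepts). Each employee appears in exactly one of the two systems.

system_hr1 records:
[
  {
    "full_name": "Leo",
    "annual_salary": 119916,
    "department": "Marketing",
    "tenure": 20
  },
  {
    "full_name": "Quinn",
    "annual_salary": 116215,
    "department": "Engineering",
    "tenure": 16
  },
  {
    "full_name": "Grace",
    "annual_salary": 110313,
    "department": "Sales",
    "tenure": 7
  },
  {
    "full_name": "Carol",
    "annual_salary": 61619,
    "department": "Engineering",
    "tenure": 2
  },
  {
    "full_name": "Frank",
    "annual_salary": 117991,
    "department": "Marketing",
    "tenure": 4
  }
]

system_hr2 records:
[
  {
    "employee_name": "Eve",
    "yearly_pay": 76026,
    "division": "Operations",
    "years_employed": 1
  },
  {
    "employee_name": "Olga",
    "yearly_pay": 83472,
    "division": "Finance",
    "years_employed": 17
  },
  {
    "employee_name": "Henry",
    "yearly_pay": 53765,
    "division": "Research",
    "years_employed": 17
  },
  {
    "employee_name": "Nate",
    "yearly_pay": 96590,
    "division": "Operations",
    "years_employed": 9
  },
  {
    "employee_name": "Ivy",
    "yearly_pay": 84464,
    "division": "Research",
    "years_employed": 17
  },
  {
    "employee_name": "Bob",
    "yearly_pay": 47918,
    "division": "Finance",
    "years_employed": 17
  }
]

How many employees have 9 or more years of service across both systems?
7

Reconcile schemas: "tenure" (system_hr1) = "years_employed" (system_hr2) = years of service

From system_hr1: 2 employees with >= 9 years
From system_hr2: 5 employees with >= 9 years

Total: 2 + 5 = 7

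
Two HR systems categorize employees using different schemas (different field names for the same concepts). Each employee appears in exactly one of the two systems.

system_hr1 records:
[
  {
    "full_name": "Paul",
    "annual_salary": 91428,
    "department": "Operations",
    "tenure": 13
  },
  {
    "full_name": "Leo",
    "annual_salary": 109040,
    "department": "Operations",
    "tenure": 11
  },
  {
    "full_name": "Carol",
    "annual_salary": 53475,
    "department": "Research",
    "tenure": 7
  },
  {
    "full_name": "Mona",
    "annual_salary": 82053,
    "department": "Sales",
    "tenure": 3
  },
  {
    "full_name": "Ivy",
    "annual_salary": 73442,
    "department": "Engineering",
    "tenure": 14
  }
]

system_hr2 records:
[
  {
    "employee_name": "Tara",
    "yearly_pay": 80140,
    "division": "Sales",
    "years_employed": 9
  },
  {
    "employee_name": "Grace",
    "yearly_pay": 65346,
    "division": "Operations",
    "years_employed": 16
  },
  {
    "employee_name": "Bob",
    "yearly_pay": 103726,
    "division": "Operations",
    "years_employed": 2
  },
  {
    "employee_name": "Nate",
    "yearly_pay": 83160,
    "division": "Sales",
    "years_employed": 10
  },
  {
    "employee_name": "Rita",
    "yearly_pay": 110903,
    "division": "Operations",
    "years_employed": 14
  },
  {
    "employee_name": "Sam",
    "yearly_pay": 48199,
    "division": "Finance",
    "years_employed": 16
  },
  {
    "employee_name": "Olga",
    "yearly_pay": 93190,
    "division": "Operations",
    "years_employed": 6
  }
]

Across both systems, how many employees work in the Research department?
1

Schema mapping: "department" (system_hr1) = "division" (system_hr2) = department

Research employees in system_hr1: 1
Research employees in system_hr2: 0

Total in Research: 1 + 0 = 1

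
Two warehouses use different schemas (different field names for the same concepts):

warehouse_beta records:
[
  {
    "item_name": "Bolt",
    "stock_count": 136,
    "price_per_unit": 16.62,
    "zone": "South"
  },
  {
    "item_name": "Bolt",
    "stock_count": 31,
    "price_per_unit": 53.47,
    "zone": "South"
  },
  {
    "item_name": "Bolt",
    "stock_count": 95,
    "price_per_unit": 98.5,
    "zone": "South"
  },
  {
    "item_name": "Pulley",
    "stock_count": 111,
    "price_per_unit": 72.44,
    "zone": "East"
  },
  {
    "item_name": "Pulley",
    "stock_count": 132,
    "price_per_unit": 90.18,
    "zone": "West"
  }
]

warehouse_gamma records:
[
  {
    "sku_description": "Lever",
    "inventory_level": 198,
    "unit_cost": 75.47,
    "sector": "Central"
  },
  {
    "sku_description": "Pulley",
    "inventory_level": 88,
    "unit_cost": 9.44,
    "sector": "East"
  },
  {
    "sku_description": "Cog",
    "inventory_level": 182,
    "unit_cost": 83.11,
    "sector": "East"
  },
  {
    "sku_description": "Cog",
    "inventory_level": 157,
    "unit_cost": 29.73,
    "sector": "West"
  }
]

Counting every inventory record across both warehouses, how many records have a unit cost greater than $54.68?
5

Schema mapping: "price_per_unit" (warehouse_beta) = "unit_cost" (warehouse_gamma) = unit cost

Records > $54.68 in warehouse_beta: 3
Records > $54.68 in warehouse_gamma: 2

Total count: 3 + 2 = 5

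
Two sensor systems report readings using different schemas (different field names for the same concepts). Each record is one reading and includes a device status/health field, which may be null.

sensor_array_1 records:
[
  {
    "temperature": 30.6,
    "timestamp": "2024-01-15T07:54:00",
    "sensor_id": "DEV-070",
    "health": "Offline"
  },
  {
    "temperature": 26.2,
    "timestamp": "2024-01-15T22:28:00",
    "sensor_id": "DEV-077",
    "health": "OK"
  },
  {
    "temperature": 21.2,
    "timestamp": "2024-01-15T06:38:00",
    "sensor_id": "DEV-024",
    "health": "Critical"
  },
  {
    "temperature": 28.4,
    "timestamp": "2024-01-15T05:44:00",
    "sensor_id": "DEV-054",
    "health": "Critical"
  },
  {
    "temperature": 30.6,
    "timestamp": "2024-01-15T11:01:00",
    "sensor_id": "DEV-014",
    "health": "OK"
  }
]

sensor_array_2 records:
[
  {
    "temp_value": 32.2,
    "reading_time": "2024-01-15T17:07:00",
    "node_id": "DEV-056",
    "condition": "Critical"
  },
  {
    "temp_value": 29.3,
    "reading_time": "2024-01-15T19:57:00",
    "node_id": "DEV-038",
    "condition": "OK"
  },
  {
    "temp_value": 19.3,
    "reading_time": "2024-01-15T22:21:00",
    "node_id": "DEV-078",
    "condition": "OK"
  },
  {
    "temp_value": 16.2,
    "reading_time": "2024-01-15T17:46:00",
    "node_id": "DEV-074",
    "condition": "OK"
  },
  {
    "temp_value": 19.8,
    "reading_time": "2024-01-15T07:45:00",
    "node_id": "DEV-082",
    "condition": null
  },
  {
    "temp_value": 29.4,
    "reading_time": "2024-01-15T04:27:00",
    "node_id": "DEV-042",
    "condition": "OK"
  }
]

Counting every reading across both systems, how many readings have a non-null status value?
10

Schema mapping: "health" (sensor_array_1) = "condition" (sensor_array_2) = status

Non-null in sensor_array_1: 5
Non-null in sensor_array_2: 5

Total non-null: 5 + 5 = 10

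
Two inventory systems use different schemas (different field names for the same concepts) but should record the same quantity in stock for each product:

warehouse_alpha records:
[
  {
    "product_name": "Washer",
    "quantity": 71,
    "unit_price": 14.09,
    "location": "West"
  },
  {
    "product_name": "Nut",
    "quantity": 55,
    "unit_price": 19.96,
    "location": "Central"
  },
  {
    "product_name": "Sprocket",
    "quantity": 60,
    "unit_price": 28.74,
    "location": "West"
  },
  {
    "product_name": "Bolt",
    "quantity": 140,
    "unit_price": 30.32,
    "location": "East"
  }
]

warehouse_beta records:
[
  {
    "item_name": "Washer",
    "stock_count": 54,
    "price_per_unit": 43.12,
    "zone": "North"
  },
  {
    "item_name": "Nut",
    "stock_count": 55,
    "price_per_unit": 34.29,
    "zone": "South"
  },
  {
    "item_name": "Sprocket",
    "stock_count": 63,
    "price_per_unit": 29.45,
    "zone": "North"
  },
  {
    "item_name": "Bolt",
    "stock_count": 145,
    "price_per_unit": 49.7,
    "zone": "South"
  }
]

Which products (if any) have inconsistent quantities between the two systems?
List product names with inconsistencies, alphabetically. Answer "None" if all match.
Bolt, Sprocket, Washer

Schema mappings:
- "product_name" (warehouse_alpha) = "item_name" (warehouse_beta) = product name
- "quantity" (warehouse_alpha) = "stock_count" (warehouse_beta) = quantity

Comparison:
  Washer: 71 vs 54 - MISMATCH
  Nut: 55 vs 55 - MATCH
  Sprocket: 60 vs 63 - MISMATCH
  Bolt: 140 vs 145 - MISMATCH

Products with inconsistencies: Bolt, Sprocket, Washer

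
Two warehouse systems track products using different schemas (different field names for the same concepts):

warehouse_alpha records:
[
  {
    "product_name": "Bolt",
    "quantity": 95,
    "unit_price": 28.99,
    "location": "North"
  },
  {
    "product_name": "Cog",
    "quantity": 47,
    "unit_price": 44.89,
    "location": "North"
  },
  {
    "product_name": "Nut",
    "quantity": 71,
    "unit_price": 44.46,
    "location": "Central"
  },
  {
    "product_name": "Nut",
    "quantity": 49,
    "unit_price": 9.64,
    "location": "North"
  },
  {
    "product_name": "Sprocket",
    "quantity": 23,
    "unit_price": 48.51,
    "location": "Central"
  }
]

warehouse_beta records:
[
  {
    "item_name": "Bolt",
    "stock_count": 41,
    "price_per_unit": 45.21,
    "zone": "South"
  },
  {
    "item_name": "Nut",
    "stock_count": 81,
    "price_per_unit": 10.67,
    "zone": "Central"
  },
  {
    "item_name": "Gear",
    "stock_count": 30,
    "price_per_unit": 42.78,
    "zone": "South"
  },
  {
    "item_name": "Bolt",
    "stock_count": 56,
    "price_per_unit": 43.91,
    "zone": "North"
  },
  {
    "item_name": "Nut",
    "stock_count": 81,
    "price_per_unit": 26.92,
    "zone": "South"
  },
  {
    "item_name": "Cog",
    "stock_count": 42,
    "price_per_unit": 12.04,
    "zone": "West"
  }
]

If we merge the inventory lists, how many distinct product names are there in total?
5

Schema mapping: "product_name" (warehouse_alpha) = "item_name" (warehouse_beta) = product name

Products in warehouse_alpha: ['Bolt', 'Cog', 'Nut', 'Sprocket']
Products in warehouse_beta: ['Bolt', 'Cog', 'Gear', 'Nut']

Union (unique products): ['Bolt', 'Cog', 'Gear', 'Nut', 'Sprocket']
Count: 5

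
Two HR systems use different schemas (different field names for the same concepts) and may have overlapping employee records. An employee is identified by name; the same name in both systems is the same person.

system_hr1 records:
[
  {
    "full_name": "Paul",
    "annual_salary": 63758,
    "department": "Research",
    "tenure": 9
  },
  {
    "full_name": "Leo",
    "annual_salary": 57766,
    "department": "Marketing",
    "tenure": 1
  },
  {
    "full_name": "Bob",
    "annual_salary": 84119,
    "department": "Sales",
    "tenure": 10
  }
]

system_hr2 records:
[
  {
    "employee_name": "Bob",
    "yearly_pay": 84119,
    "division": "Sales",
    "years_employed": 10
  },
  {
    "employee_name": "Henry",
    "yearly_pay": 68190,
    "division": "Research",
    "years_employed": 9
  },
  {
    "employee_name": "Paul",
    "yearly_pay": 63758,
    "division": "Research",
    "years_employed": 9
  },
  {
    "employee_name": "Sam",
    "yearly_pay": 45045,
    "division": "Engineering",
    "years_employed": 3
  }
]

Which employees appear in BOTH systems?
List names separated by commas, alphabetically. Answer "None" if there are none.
Bob, Paul

Schema mapping: "full_name" (system_hr1) = "employee_name" (system_hr2) = employee name

Names in system_hr1: ['Bob', 'Leo', 'Paul']
Names in system_hr2: ['Bob', 'Henry', 'Paul', 'Sam']

Intersection: ['Bob', 'Paul']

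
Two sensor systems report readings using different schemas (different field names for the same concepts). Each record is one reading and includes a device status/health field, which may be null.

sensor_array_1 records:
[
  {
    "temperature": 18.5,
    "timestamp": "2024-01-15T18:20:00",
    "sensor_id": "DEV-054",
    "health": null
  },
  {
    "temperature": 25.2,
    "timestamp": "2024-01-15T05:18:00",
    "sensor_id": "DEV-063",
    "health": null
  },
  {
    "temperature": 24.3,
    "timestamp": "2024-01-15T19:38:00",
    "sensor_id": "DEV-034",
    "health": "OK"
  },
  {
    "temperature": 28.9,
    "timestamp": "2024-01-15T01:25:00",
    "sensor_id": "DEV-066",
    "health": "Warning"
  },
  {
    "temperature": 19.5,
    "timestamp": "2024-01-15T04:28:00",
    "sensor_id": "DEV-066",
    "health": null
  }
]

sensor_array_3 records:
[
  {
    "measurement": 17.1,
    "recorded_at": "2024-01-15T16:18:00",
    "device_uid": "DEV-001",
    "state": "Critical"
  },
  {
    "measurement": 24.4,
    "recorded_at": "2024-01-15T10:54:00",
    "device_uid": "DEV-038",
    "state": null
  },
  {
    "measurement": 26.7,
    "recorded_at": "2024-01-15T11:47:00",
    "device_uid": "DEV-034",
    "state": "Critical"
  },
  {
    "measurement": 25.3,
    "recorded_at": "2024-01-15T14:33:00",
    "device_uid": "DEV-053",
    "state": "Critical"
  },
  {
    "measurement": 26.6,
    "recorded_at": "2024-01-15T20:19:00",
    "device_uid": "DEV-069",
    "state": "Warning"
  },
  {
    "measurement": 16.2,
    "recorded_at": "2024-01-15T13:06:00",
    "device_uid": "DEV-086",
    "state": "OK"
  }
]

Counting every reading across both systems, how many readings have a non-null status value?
7

Schema mapping: "health" (sensor_array_1) = "state" (sensor_array_3) = status

Non-null in sensor_array_1: 2
Non-null in sensor_array_3: 5

Total non-null: 2 + 5 = 7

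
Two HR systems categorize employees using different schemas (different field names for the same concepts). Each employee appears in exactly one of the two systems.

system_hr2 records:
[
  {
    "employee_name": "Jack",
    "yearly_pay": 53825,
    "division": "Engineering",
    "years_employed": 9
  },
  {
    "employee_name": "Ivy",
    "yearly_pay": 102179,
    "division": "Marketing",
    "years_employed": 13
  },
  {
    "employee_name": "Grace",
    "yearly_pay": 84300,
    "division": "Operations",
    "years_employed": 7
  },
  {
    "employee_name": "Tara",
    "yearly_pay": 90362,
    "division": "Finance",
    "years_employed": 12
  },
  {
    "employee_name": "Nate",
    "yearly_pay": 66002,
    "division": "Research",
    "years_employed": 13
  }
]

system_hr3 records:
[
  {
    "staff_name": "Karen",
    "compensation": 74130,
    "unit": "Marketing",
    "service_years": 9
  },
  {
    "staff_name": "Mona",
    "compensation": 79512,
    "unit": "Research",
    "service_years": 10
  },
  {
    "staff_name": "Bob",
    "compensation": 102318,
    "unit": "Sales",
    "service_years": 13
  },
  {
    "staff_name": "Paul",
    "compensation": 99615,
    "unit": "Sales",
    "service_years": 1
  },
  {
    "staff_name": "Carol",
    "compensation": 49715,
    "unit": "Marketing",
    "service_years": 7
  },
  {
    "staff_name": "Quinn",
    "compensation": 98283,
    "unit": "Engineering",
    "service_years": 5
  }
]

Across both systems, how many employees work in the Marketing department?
3

Schema mapping: "division" (system_hr2) = "unit" (system_hr3) = department

Marketing employees in system_hr2: 1
Marketing employees in system_hr3: 2

Total in Marketing: 1 + 2 = 3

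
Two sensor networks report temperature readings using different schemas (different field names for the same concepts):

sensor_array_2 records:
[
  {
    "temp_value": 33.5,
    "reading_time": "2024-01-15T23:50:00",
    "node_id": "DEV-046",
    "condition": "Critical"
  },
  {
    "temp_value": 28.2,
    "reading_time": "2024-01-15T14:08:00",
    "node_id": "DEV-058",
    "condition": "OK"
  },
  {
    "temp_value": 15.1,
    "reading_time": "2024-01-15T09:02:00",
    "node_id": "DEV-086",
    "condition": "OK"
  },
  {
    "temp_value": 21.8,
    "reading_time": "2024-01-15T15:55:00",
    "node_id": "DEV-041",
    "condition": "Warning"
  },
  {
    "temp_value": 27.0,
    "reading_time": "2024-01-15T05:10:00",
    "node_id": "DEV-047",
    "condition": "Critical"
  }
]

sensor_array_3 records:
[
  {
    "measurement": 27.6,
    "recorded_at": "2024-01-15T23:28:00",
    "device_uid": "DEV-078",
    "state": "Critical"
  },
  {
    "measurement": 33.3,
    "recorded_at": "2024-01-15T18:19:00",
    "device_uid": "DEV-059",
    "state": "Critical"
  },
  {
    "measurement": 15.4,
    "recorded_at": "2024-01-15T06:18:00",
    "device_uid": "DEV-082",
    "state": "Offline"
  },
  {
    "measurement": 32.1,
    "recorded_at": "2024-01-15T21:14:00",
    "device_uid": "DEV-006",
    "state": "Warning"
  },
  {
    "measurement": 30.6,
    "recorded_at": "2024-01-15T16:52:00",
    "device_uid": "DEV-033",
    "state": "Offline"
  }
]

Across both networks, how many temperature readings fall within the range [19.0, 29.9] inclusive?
4

Schema mapping: "temp_value" (sensor_array_2) = "measurement" (sensor_array_3) = temperature

Readings in [19.0, 29.9] from sensor_array_2: 3
Readings in [19.0, 29.9] from sensor_array_3: 1

Total count: 3 + 1 = 4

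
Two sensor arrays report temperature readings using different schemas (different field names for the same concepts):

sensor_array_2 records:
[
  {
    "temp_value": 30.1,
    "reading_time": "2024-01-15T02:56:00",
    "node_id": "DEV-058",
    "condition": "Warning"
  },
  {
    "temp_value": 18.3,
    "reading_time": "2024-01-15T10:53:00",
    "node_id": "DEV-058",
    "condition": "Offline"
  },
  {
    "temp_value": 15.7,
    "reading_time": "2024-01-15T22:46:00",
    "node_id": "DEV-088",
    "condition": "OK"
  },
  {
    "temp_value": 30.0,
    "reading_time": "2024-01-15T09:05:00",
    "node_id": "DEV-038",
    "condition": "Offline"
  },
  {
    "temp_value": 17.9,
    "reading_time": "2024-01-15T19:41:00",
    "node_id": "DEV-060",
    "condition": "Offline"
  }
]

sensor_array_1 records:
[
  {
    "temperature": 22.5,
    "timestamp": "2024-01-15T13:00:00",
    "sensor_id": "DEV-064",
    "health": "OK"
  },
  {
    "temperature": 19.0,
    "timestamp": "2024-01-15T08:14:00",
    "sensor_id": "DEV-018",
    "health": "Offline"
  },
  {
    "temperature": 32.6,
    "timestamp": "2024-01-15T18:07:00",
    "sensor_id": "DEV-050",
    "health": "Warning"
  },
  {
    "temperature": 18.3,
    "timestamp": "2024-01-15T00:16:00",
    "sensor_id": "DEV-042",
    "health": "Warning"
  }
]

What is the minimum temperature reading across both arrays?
15.7

Schema mapping: "temp_value" (sensor_array_2) = "temperature" (sensor_array_1) = temperature reading

Minimum in sensor_array_2: 15.7
Minimum in sensor_array_1: 18.3

Overall minimum: min(15.7, 18.3) = 15.7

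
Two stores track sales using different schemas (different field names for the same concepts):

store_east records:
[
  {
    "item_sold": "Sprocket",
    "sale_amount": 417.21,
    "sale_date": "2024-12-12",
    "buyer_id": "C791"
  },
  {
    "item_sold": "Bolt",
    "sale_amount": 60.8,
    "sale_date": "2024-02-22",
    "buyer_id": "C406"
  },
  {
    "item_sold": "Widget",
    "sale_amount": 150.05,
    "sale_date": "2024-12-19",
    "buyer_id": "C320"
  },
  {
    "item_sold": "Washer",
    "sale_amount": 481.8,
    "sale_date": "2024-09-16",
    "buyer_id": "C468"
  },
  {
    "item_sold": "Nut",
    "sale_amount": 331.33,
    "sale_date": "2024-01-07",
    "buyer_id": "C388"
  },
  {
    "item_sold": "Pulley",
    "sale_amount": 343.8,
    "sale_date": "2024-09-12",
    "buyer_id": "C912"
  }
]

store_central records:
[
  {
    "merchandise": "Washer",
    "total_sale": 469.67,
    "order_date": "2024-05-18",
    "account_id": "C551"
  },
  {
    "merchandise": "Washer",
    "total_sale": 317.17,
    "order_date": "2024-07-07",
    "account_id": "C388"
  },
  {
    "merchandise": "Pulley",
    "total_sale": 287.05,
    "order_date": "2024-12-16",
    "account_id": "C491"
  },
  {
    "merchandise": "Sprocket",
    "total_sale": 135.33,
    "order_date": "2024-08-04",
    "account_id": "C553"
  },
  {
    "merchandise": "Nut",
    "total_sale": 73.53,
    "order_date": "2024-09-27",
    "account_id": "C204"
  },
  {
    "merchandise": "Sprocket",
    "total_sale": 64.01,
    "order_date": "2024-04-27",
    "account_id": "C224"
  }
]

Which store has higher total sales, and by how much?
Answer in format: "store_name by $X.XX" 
store_east by $438.23

Schema mapping: "sale_amount" (store_east) = "total_sale" (store_central) = sale amount

Total for store_east: 1784.99
Total for store_central: 1346.76

Difference: |1784.99 - 1346.76| = 438.23
store_east has higher sales by $438.23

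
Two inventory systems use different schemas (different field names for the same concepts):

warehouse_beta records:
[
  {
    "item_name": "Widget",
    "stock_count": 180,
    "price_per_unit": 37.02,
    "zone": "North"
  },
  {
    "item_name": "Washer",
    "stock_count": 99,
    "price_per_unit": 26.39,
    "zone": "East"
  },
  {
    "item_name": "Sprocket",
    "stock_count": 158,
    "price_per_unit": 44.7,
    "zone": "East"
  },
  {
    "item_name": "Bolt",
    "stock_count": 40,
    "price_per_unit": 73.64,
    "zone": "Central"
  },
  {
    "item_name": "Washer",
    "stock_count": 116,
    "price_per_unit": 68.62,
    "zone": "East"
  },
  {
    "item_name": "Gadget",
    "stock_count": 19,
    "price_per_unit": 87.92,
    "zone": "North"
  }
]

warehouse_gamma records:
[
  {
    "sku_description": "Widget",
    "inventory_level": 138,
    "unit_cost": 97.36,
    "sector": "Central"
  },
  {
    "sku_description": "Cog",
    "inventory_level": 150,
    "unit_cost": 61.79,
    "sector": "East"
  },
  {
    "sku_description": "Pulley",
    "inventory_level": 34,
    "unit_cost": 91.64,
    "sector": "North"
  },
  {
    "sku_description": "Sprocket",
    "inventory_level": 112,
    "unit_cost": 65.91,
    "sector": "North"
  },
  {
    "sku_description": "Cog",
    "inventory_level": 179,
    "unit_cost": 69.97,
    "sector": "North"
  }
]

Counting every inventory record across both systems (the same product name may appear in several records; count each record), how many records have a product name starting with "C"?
2

Schema mapping: "item_name" (warehouse_beta) = "sku_description" (warehouse_gamma) = product name

Records with product name starting with "C" in warehouse_beta: 0
Records with product name starting with "C" in warehouse_gamma: 2

Total: 0 + 2 = 2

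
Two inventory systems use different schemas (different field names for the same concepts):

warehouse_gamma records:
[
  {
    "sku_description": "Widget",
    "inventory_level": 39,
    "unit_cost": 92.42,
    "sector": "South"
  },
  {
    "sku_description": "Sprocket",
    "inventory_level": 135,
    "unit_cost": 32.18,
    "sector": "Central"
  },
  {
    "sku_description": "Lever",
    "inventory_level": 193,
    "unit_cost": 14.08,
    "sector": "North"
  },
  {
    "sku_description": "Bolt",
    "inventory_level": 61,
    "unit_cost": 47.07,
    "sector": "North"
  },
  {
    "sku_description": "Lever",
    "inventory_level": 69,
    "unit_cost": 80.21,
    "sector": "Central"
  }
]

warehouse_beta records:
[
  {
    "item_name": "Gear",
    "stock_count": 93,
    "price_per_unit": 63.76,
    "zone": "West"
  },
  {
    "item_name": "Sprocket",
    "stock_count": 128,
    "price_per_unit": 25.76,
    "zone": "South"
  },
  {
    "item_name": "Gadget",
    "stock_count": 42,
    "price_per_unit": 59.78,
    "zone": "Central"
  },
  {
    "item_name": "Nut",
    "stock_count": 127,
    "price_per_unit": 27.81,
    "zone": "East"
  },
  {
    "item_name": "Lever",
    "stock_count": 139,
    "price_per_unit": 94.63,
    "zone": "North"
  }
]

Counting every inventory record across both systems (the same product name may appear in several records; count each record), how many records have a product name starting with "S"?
2

Schema mapping: "sku_description" (warehouse_gamma) = "item_name" (warehouse_beta) = product name

Records with product name starting with "S" in warehouse_gamma: 1
Records with product name starting with "S" in warehouse_beta: 1

Total: 1 + 1 = 2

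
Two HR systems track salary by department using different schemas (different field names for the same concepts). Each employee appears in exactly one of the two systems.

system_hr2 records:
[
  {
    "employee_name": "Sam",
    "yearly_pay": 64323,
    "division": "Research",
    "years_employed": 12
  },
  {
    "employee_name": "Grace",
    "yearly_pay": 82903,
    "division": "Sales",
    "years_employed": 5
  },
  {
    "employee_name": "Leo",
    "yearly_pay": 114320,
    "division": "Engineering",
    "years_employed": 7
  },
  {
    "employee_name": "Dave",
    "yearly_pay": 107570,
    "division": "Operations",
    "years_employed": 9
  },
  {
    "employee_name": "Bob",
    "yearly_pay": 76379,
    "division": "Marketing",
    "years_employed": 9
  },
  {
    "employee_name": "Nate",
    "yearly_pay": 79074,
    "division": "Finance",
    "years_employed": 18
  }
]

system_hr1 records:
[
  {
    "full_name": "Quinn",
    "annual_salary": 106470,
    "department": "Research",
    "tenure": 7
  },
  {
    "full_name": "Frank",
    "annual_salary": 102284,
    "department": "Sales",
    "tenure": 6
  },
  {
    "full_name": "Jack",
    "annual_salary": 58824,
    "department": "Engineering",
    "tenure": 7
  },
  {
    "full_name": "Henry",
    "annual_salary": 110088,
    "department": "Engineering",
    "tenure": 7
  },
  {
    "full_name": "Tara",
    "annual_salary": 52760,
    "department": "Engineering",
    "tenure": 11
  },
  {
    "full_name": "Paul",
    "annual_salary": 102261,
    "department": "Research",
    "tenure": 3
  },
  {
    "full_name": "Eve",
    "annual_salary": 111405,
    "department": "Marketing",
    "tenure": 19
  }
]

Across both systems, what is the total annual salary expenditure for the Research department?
273054

Schema mappings:
- "division" (system_hr2) = "department" (system_hr1) = department
- "yearly_pay" (system_hr2) = "annual_salary" (system_hr1) = salary

Research salaries from system_hr2: 64323
Research salaries from system_hr1: 208731

Total: 64323 + 208731 = 273054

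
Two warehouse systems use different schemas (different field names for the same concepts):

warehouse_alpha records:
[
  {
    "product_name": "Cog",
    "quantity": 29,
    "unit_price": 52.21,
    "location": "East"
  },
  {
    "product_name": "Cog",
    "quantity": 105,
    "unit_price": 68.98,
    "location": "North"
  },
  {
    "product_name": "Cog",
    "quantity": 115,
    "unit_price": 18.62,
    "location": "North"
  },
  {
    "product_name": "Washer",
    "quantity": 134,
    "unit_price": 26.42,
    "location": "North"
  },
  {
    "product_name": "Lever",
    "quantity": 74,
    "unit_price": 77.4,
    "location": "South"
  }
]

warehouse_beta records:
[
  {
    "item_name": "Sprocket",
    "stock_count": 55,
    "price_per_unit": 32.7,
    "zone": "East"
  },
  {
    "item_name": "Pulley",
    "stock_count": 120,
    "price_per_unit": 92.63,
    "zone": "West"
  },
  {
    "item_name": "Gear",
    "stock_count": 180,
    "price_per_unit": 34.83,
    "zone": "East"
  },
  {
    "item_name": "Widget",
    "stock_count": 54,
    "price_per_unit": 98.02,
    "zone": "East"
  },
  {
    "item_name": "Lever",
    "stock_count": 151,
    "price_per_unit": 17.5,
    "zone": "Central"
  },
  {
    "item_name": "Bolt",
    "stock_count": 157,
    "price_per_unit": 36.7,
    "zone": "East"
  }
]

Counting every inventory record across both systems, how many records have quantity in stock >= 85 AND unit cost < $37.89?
5

Schema mappings:
- "quantity" (warehouse_alpha) = "stock_count" (warehouse_beta) = quantity
- "unit_price" (warehouse_alpha) = "price_per_unit" (warehouse_beta) = unit cost

Records meeting both conditions in warehouse_alpha: 2
Records meeting both conditions in warehouse_beta: 3

Total: 2 + 3 = 5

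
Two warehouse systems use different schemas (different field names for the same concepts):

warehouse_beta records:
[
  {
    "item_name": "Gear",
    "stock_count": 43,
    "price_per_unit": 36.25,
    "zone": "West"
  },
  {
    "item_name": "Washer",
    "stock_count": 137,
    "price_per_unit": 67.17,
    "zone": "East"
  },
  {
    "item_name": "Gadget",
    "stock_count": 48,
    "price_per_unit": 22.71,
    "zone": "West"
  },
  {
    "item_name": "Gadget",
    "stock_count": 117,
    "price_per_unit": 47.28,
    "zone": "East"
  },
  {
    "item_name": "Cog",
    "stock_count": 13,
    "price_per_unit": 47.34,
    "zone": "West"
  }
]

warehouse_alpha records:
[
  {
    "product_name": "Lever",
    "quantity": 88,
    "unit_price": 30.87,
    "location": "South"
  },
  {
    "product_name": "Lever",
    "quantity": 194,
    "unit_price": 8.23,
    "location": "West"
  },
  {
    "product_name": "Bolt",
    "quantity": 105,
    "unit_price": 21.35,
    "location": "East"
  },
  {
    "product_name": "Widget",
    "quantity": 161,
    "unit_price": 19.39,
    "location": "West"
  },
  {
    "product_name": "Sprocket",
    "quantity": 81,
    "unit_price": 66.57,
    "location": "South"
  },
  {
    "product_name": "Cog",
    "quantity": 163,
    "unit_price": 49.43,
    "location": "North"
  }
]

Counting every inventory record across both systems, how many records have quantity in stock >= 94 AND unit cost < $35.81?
3

Schema mappings:
- "stock_count" (warehouse_beta) = "quantity" (warehouse_alpha) = quantity
- "price_per_unit" (warehouse_beta) = "unit_price" (warehouse_alpha) = unit cost

Records meeting both conditions in warehouse_beta: 0
Records meeting both conditions in warehouse_alpha: 3

Total: 0 + 3 = 3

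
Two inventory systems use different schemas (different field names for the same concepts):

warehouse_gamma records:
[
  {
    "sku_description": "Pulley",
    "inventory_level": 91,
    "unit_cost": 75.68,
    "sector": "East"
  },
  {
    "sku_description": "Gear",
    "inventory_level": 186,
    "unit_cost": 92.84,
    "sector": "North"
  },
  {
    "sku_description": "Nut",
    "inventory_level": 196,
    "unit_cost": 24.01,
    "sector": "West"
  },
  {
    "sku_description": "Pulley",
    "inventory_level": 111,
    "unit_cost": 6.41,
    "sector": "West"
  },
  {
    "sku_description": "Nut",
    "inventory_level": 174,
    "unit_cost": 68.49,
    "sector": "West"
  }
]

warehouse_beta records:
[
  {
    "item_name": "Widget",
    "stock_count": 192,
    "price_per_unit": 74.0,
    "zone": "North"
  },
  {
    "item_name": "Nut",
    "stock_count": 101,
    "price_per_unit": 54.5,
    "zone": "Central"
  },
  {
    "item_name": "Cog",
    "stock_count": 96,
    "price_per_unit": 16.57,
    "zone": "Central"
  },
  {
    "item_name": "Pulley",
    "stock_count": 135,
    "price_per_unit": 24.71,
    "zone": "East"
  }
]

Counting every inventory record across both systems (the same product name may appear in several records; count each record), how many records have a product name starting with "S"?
0

Schema mapping: "sku_description" (warehouse_gamma) = "item_name" (warehouse_beta) = product name

Records with product name starting with "S" in warehouse_gamma: 0
Records with product name starting with "S" in warehouse_beta: 0

Total: 0 + 0 = 0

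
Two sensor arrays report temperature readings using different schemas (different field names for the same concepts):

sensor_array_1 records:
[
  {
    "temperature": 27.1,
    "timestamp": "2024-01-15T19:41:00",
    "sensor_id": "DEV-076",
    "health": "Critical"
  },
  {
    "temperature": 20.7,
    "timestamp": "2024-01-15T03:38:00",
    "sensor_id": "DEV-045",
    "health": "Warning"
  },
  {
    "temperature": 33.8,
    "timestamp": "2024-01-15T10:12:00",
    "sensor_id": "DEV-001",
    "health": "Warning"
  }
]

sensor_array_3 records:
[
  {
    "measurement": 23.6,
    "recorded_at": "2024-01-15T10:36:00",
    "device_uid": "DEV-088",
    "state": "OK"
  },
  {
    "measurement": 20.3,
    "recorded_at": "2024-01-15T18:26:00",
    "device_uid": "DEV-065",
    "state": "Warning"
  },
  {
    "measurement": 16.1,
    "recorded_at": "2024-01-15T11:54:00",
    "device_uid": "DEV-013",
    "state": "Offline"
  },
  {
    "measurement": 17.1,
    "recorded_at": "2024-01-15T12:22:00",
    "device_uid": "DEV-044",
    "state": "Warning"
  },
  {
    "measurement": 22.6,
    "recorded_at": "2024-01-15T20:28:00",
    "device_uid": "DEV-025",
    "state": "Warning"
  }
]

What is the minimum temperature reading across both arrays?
16.1

Schema mapping: "temperature" (sensor_array_1) = "measurement" (sensor_array_3) = temperature reading

Minimum in sensor_array_1: 20.7
Minimum in sensor_array_3: 16.1

Overall minimum: min(20.7, 16.1) = 16.1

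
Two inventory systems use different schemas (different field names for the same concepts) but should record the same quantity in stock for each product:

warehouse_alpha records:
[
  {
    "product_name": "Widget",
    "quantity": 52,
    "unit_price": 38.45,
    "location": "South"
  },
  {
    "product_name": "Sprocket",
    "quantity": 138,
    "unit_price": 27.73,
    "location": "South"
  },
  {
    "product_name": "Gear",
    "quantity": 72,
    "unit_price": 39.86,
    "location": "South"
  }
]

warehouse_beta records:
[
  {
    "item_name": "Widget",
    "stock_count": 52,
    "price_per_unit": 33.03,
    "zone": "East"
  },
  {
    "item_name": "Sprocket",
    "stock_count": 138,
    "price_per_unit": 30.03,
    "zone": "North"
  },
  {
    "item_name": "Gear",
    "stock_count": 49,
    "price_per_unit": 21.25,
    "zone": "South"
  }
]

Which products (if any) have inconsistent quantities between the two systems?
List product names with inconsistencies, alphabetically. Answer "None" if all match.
Gear

Schema mappings:
- "product_name" (warehouse_alpha) = "item_name" (warehouse_beta) = product name
- "quantity" (warehouse_alpha) = "stock_count" (warehouse_beta) = quantity

Comparison:
  Widget: 52 vs 52 - MATCH
  Sprocket: 138 vs 138 - MATCH
  Gear: 72 vs 49 - MISMATCH

Products with inconsistencies: Gear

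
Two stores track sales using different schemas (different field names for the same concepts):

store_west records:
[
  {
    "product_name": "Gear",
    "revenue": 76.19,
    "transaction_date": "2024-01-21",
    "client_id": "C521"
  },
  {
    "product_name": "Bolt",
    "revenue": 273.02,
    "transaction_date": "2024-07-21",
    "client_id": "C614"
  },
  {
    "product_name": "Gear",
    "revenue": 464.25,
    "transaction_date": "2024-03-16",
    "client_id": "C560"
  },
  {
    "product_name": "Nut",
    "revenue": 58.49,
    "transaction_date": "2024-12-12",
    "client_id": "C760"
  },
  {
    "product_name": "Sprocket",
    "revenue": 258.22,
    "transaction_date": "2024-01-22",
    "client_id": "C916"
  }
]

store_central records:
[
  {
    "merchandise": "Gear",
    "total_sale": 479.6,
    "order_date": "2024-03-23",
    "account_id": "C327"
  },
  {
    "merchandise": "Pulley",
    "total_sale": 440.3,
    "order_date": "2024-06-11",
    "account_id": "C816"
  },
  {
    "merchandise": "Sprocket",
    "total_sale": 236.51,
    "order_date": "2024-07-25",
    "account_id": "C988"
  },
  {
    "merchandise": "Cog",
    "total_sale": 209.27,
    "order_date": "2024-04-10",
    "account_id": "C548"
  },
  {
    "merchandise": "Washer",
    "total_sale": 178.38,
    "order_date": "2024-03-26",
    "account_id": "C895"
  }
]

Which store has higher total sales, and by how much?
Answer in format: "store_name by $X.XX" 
store_central by $413.89

Schema mapping: "revenue" (store_west) = "total_sale" (store_central) = sale amount

Total for store_west: 1130.17
Total for store_central: 1544.06

Difference: |1130.17 - 1544.06| = 413.89
store_central has higher sales by $413.89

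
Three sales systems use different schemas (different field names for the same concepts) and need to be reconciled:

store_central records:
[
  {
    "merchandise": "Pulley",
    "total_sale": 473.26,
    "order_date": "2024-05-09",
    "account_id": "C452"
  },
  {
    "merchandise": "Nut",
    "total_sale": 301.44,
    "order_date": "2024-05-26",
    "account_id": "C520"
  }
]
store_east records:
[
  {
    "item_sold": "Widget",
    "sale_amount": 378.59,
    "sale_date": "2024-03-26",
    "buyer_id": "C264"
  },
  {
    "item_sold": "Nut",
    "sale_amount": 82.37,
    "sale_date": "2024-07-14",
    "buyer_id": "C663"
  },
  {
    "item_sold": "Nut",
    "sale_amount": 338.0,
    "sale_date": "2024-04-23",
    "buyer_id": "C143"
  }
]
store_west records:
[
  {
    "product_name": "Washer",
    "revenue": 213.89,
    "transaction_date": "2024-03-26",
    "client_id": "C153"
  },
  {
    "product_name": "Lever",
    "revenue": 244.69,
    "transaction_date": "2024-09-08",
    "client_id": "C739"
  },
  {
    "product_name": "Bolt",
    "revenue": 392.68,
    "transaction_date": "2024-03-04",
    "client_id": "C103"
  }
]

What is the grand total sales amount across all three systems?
2424.92

Schema reconciliation - all amount fields map to sale amount:

store_central (total_sale): 774.7
store_east (sale_amount): 798.96
store_west (revenue): 851.26

Grand total: 2424.92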